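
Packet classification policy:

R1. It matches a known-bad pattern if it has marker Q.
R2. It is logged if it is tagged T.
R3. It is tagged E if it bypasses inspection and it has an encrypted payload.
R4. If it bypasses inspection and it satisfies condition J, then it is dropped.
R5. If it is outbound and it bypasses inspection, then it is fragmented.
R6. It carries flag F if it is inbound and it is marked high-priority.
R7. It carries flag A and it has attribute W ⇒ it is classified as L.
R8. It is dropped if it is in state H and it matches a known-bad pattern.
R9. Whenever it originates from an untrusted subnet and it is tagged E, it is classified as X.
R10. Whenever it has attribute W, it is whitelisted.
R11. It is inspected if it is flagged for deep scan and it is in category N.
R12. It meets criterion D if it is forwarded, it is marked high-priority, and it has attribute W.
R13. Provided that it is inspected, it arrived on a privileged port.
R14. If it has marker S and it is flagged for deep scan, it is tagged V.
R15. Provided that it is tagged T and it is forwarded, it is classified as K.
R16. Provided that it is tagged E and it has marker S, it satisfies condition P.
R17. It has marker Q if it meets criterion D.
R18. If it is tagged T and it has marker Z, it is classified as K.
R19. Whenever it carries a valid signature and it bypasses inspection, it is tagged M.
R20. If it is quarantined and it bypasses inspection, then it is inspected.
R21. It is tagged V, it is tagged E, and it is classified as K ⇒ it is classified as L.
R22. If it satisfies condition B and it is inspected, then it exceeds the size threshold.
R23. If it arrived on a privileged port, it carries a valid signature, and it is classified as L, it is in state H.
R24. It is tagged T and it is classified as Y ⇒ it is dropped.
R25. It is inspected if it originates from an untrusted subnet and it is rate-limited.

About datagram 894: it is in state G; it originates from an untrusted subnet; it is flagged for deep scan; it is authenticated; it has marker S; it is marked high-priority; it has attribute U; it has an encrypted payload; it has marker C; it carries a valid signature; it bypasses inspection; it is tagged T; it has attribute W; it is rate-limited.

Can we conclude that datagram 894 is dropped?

No

Forward chaining from the given facts derives: is logged, is tagged E, is classified as X, is whitelisted, is tagged V, satisfies condition P, is tagged M, is inspected, arrived on a privileged port.
Rules concluding "it is dropped": R4 needs "it satisfies condition J"; R8 needs "it is in state H"; R24 needs "it is classified as Y" — none of these are established.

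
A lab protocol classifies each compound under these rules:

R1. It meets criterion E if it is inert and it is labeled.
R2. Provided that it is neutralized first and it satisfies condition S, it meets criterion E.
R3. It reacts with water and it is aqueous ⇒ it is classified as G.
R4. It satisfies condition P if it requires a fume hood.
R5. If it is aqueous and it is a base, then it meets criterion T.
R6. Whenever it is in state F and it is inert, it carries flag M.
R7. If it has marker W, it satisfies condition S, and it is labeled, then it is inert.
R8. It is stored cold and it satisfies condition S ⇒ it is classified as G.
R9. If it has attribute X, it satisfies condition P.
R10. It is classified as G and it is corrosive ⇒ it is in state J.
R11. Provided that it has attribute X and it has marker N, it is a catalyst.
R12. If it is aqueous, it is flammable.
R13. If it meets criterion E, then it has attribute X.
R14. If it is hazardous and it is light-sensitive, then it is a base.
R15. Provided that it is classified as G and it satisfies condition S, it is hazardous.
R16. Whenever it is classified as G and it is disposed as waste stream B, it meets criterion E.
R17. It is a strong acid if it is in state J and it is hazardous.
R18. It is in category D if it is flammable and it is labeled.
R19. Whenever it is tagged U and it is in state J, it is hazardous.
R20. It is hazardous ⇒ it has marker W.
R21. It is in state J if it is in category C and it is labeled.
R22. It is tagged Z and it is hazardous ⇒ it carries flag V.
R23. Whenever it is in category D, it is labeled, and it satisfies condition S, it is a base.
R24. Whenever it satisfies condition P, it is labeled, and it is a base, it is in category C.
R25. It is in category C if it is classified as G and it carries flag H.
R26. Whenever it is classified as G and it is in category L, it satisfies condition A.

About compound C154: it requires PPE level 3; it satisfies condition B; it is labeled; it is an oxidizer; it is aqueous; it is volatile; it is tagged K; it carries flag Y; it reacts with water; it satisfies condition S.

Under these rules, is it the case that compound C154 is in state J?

Yes

By R3 (it reacts with water, it is aqueous): it is classified as G.
By R12 (it is aqueous): it is flammable.
By R15 (it is classified as G, it satisfies condition S): it is hazardous.
By R18 (it is flammable, it is labeled): it is in category D.
By R20 (it is hazardous): it has marker W.
By R23 (it is in category D, it is labeled, it satisfies condition S): it is a base.
By R7 (it has marker W, it satisfies condition S, it is labeled): it is inert.
By R1 (it is inert, it is labeled): it meets criterion E.
By R13 (it meets criterion E): it has attribute X.
By R9 (it has attribute X): it satisfies condition P.
By R24 (it satisfies condition P, it is labeled, it is a base): it is in category C.
By R21 (it is in category C, it is labeled): it is in state J.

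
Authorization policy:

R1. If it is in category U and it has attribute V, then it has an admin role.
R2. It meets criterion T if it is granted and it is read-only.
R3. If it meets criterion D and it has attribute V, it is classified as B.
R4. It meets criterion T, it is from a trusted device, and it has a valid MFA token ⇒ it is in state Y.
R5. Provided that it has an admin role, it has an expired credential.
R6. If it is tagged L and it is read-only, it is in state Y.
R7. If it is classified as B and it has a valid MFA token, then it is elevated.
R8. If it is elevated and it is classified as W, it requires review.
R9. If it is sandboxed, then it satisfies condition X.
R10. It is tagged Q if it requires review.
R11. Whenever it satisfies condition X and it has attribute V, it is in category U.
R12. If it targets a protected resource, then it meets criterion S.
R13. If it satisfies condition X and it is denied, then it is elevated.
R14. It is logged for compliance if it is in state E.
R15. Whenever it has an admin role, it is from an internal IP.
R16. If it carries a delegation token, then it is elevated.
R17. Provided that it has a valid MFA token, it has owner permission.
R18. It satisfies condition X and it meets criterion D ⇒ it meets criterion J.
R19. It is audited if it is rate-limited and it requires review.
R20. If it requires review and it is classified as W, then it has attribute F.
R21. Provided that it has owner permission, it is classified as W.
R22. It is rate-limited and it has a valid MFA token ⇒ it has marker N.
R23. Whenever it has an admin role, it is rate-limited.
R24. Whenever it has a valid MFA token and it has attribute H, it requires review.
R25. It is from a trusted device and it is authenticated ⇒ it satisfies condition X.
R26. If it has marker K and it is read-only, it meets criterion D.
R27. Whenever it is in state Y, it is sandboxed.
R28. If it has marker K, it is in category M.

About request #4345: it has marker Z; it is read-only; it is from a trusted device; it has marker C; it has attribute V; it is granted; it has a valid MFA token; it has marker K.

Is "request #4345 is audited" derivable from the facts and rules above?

By R2 (it is granted, it is read-only): it meets criterion T.
By R4 (it meets criterion T, it is from a trusted device, it has a valid MFA token): it is in state Y.
By R17 (it has a valid MFA token): it has owner permission.
By R21 (it has owner permission): it is classified as W.
By R26 (it has marker K, it is read-only): it meets criterion D.
By R27 (it is in state Y): it is sandboxed.
By R3 (it meets criterion D, it has attribute V): it is classified as B.
By R7 (it is classified as B, it has a valid MFA token): it is elevated.
By R8 (it is elevated, it is classified as W): it requires review.
By R9 (it is sandboxed): it satisfies condition X.
By R11 (it satisfies condition X, it has attribute V): it is in category U.
By R1 (it is in category U, it has attribute V): it has an admin role.
By R23 (it has an admin role): it is rate-limited.
By R19 (it is rate-limited, it requires review): it is audited.

Yes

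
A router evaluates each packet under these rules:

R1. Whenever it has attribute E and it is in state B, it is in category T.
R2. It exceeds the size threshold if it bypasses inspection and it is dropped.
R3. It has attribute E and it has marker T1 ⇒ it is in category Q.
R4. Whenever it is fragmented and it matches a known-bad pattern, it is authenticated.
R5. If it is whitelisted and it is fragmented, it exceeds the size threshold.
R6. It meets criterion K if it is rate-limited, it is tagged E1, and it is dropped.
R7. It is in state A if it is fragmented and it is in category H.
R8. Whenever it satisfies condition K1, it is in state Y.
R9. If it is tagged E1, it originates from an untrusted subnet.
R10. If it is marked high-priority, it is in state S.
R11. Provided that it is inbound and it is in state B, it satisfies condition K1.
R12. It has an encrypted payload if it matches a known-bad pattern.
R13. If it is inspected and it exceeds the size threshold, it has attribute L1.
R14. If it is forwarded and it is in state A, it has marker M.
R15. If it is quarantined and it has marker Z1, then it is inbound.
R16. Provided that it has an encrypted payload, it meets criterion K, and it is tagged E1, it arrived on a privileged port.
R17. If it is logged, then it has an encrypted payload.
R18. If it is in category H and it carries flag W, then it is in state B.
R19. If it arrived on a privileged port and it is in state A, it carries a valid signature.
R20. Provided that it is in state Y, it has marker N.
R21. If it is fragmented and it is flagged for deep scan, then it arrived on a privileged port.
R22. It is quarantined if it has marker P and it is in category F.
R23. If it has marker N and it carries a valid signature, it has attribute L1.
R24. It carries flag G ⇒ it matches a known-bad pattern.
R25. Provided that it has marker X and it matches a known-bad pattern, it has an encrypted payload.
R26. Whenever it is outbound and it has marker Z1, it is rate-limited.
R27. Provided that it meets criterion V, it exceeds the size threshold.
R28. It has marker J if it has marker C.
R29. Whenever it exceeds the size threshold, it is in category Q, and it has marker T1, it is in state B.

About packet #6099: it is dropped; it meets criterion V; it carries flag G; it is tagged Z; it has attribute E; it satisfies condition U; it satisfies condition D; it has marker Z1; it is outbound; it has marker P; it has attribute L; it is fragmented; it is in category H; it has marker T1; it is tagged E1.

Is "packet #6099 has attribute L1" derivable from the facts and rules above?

Forward chaining from the given facts derives: is in category Q, is in state A, originates from an untrusted subnet, matches a known-bad pattern, is rate-limited, exceeds the size threshold, is in state B, is in category T, is authenticated, meets criterion K, has an encrypted payload, arrived on a privileged port, carries a valid signature.
Rules concluding "it has attribute L1": R13 needs "it is inspected"; R23 needs "it has marker N" — none of these are established.

No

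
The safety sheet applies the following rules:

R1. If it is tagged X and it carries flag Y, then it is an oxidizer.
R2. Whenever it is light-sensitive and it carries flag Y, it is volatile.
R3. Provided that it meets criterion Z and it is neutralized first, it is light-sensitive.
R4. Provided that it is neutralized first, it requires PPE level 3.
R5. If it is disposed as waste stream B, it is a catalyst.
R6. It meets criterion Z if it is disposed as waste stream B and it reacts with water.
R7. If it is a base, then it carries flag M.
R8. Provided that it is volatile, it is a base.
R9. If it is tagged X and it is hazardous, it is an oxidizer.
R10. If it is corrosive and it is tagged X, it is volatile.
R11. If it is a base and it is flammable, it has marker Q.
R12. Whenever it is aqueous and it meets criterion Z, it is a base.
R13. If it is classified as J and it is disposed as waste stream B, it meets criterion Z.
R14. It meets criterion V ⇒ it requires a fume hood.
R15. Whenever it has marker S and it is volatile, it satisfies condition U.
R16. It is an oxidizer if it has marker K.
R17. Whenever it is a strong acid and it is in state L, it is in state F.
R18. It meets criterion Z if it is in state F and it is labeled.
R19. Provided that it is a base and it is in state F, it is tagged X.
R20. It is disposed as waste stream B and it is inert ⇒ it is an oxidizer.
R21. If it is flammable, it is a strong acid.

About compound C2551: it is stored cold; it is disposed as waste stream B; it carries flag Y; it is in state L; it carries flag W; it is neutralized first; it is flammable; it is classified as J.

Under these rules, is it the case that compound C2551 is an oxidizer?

Yes

By R13 (it is classified as J, it is disposed as waste stream B): it meets criterion Z.
By R21 (it is flammable): it is a strong acid.
By R3 (it meets criterion Z, it is neutralized first): it is light-sensitive.
By R17 (it is a strong acid, it is in state L): it is in state F.
By R2 (it is light-sensitive, it carries flag Y): it is volatile.
By R8 (it is volatile): it is a base.
By R19 (it is a base, it is in state F): it is tagged X.
By R1 (it is tagged X, it carries flag Y): it is an oxidizer.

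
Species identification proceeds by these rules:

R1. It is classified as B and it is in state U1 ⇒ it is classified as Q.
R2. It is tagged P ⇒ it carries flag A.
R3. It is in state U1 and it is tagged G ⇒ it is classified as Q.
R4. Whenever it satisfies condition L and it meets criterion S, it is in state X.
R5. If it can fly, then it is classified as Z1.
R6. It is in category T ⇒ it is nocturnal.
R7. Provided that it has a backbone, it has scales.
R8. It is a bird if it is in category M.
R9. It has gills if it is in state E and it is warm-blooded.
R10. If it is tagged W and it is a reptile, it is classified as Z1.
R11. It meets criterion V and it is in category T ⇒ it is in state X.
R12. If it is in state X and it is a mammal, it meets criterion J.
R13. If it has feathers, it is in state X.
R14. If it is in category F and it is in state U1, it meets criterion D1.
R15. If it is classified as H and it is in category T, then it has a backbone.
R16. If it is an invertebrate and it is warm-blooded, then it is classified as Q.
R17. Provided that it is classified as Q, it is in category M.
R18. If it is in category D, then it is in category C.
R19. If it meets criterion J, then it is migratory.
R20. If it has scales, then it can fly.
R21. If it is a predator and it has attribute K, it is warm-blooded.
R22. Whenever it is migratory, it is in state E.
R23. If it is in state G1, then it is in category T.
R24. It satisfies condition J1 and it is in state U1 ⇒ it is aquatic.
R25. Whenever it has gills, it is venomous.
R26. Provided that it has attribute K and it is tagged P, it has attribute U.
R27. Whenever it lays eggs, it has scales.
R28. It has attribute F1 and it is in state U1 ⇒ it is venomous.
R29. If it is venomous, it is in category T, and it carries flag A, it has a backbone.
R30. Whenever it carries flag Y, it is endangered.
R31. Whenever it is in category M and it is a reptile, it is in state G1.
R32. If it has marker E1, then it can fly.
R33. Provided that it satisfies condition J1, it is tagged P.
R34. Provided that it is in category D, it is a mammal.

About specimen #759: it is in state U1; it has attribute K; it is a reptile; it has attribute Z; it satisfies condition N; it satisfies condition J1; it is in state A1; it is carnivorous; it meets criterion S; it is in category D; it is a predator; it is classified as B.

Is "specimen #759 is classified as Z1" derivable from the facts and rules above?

No

Forward chaining from the given facts derives: is classified as Q, is in category M, is in category C, is warm-blooded, is aquatic, is in state G1, is tagged P, is a mammal, carries flag A, is a bird, is in category T, has attribute U, is nocturnal.
Rules concluding "it is classified as Z1": R5 needs "it can fly"; R10 needs "it is tagged W" — none of these are established.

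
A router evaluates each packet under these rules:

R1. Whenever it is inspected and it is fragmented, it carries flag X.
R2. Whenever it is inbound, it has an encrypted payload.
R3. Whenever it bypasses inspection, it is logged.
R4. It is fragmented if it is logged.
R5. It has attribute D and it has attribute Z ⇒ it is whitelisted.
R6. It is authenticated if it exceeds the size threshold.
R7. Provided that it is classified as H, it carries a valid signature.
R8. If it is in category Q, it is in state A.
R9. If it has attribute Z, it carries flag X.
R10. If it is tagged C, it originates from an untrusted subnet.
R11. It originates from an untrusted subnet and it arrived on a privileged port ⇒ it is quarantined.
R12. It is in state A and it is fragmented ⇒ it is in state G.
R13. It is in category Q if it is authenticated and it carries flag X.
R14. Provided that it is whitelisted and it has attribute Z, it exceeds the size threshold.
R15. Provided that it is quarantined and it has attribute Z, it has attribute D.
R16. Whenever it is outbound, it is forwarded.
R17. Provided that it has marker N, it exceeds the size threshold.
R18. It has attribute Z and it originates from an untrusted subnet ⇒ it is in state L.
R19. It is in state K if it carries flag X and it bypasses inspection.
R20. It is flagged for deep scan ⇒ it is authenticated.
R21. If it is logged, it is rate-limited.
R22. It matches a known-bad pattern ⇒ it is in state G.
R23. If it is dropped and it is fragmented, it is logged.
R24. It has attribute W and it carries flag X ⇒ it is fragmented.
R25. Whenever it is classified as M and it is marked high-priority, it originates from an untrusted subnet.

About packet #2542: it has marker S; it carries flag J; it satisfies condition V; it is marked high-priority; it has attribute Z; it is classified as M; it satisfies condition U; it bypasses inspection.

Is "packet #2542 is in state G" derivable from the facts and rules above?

Forward chaining from the given facts derives: is logged, is fragmented, carries flag X, is in state K, is rate-limited, originates from an untrusted subnet, is in state L.
Rules concluding "it is in state G": R12 needs "it is in state A"; R22 needs "it matches a known-bad pattern" — none of these are established.

No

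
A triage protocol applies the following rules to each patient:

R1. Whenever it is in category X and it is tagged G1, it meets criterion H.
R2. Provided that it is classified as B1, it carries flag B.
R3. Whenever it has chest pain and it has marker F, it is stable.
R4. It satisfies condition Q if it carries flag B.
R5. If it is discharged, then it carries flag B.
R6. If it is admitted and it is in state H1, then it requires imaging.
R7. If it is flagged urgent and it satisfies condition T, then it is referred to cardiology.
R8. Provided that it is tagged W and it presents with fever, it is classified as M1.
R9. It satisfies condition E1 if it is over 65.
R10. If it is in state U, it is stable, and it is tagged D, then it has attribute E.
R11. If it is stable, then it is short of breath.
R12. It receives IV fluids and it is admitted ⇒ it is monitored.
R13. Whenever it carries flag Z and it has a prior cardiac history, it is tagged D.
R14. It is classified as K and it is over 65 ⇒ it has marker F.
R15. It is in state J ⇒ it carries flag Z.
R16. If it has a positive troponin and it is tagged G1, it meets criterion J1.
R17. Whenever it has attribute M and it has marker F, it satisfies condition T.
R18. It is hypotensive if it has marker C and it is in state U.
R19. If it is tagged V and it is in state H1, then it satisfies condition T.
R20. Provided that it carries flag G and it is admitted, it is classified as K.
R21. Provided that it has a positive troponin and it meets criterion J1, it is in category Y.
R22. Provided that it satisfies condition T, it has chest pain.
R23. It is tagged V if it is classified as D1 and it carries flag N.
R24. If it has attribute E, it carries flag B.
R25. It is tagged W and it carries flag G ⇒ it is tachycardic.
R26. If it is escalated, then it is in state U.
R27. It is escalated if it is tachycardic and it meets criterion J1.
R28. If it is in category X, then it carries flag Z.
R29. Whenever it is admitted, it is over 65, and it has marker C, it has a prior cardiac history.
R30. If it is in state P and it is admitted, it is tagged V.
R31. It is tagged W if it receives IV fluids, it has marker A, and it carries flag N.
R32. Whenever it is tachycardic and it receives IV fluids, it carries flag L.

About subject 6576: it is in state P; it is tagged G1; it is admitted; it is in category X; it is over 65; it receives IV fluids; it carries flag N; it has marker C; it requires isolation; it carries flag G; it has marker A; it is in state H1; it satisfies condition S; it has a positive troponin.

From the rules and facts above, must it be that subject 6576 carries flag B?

By R16 (it has a positive troponin, it is tagged G1): it meets criterion J1.
By R20 (it carries flag G, it is admitted): it is classified as K.
By R28 (it is in category X): it carries flag Z.
By R29 (it is admitted, it is over 65, it has marker C): it has a prior cardiac history.
By R30 (it is in state P, it is admitted): it is tagged V.
By R31 (it receives IV fluids, it has marker A, it carries flag N): it is tagged W.
By R13 (it carries flag Z, it has a prior cardiac history): it is tagged D.
By R14 (it is classified as K, it is over 65): it has marker F.
By R19 (it is tagged V, it is in state H1): it satisfies condition T.
By R22 (it satisfies condition T): it has chest pain.
By R25 (it is tagged W, it carries flag G): it is tachycardic.
By R27 (it is tachycardic, it meets criterion J1): it is escalated.
By R3 (it has chest pain, it has marker F): it is stable.
By R26 (it is escalated): it is in state U.
By R10 (it is in state U, it is stable, it is tagged D): it has attribute E.
By R24 (it has attribute E): it carries flag B.

Yes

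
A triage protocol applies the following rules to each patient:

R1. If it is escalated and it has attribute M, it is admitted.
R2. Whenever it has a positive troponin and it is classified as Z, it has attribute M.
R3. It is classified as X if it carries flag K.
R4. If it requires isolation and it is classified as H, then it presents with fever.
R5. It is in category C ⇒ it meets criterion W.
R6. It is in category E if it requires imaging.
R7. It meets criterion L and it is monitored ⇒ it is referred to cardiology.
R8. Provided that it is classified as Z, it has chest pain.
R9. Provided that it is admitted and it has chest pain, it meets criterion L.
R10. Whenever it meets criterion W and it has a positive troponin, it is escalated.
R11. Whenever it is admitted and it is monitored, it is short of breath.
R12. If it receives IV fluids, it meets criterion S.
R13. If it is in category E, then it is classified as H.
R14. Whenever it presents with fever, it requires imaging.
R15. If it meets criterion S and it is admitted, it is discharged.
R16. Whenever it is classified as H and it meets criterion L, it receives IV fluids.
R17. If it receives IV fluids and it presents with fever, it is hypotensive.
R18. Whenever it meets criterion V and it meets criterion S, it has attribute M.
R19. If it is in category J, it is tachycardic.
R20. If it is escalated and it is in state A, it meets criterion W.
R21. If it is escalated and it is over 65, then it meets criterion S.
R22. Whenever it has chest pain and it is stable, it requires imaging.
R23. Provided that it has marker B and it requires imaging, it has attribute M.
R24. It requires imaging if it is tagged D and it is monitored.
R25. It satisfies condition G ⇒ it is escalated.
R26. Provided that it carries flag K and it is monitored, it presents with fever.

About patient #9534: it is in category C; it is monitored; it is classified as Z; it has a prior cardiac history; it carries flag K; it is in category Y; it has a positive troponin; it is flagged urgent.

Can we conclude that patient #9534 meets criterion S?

Yes

By R2 (it has a positive troponin, it is classified as Z): it has attribute M.
By R5 (it is in category C): it meets criterion W.
By R8 (it is classified as Z): it has chest pain.
By R10 (it meets criterion W, it has a positive troponin): it is escalated.
By R26 (it carries flag K, it is monitored): it presents with fever.
By R1 (it is escalated, it has attribute M): it is admitted.
By R9 (it is admitted, it has chest pain): it meets criterion L.
By R14 (it presents with fever): it requires imaging.
By R6 (it requires imaging): it is in category E.
By R13 (it is in category E): it is classified as H.
By R16 (it is classified as H, it meets criterion L): it receives IV fluids.
By R12 (it receives IV fluids): it meets criterion S.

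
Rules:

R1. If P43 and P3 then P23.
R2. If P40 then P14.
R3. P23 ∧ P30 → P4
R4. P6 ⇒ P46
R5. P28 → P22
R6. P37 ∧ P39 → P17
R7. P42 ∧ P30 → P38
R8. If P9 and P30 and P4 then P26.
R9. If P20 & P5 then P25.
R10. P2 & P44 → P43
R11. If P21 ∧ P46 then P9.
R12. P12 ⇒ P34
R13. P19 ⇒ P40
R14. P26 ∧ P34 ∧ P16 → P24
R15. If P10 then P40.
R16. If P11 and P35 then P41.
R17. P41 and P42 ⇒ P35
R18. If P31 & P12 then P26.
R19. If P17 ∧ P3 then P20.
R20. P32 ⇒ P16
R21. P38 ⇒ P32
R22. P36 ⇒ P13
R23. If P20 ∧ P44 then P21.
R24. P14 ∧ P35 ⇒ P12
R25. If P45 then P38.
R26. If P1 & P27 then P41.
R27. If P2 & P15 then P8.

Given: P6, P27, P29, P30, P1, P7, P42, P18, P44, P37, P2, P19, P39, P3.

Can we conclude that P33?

Forward chaining from the given facts derives: P46, P17, P38, P43, P40, P20, P32, P21, P41, P23, P14, P4, P9, P35, P16, P12, P26, P34, P24.
No rule has P33 as its conclusion, and it is not among the given facts.

No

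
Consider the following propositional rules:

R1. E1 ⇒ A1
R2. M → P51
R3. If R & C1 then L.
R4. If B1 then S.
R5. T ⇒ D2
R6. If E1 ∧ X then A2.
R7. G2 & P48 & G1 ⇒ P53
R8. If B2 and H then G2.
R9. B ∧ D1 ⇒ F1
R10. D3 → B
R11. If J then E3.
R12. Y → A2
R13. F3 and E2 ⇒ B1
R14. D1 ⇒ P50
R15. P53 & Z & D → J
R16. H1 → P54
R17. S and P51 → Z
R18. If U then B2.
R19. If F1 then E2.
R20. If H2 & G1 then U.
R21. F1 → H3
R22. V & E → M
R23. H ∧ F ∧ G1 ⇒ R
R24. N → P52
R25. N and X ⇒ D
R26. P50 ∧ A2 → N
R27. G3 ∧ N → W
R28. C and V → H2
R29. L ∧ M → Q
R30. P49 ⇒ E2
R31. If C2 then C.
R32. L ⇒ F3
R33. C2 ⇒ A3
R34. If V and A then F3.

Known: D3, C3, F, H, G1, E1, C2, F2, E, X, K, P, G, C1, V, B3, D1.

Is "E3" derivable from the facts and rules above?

No

Forward chaining from the given facts derives: A1, A2, B, P50, M, R, N, C, A3, P51, L, F1, E2, H3, P52, D, H2, Q, F3, B1, U, S, Z, B2, G2.
The only rule concluding E3 is R11, which needs J; that is never established.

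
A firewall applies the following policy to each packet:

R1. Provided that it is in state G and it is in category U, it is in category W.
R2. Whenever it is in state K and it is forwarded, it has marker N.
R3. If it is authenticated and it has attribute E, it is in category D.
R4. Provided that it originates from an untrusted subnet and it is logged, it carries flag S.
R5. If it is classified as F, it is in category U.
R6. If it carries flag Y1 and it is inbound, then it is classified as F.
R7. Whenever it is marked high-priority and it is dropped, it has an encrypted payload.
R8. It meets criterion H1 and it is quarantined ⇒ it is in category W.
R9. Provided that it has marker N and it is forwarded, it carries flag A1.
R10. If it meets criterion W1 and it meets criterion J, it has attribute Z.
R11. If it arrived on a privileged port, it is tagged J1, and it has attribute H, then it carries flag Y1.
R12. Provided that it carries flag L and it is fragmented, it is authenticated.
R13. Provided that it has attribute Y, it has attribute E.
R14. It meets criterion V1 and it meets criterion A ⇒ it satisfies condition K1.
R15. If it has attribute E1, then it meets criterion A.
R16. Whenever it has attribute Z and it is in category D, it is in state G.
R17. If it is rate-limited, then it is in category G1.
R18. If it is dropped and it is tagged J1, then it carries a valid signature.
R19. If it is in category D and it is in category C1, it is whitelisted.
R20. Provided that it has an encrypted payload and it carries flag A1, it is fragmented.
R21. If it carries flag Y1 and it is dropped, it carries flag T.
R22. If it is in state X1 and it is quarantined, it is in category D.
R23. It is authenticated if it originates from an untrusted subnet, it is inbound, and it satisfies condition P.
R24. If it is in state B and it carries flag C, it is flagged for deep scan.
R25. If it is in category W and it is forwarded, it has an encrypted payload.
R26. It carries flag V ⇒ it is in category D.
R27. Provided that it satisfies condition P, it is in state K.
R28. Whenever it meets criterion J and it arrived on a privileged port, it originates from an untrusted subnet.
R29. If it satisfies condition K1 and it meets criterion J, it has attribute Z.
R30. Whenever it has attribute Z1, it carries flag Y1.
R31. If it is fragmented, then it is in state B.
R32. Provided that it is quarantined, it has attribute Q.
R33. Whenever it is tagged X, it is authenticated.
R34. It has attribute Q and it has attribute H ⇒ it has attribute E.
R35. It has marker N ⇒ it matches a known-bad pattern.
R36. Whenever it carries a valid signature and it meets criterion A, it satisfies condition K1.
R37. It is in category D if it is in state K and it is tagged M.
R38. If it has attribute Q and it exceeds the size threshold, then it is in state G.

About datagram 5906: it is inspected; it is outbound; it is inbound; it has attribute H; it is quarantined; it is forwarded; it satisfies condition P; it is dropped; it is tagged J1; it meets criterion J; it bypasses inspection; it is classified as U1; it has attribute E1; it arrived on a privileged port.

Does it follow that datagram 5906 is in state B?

By R11 (it arrived on a privileged port, it is tagged J1, it has attribute H): it carries flag Y1.
By R15 (it has attribute E1): it meets criterion A.
By R18 (it is dropped, it is tagged J1): it carries a valid signature.
By R27 (it satisfies condition P): it is in state K.
By R28 (it meets criterion J, it arrived on a privileged port): it originates from an untrusted subnet.
By R32 (it is quarantined): it has attribute Q.
By R34 (it has attribute Q, it has attribute H): it has attribute E.
By R36 (it carries a valid signature, it meets criterion A): it satisfies condition K1.
By R2 (it is in state K, it is forwarded): it has marker N.
By R6 (it carries flag Y1, it is inbound): it is classified as F.
By R9 (it has marker N, it is forwarded): it carries flag A1.
By R23 (it originates from an untrusted subnet, it is inbound, it satisfies condition P): it is authenticated.
By R29 (it satisfies condition K1, it meets criterion J): it has attribute Z.
By R3 (it is authenticated, it has attribute E): it is in category D.
By R5 (it is classified as F): it is in category U.
By R16 (it has attribute Z, it is in category D): it is in state G.
By R1 (it is in state G, it is in category U): it is in category W.
By R25 (it is in category W, it is forwarded): it has an encrypted payload.
By R20 (it has an encrypted payload, it carries flag A1): it is fragmented.
By R31 (it is fragmented): it is in state B.

Yes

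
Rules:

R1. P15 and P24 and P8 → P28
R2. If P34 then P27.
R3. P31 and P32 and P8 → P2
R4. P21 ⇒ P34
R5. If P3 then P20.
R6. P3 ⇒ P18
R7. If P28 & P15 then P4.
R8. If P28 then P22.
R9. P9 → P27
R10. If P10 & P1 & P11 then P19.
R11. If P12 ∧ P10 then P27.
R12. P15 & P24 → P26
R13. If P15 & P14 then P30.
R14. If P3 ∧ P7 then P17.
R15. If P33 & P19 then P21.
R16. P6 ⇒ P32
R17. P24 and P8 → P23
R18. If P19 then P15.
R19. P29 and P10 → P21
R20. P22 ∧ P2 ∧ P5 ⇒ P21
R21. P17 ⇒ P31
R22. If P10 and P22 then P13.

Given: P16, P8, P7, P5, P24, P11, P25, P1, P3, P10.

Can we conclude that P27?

Forward chaining from the given facts derives: P20, P18, P19, P17, P23, P15, P31, P28, P4, P22, P26, P13.
Rules concluding P27: R2 needs P34; R9 needs P9; R11 needs P12 — none of these are established.

No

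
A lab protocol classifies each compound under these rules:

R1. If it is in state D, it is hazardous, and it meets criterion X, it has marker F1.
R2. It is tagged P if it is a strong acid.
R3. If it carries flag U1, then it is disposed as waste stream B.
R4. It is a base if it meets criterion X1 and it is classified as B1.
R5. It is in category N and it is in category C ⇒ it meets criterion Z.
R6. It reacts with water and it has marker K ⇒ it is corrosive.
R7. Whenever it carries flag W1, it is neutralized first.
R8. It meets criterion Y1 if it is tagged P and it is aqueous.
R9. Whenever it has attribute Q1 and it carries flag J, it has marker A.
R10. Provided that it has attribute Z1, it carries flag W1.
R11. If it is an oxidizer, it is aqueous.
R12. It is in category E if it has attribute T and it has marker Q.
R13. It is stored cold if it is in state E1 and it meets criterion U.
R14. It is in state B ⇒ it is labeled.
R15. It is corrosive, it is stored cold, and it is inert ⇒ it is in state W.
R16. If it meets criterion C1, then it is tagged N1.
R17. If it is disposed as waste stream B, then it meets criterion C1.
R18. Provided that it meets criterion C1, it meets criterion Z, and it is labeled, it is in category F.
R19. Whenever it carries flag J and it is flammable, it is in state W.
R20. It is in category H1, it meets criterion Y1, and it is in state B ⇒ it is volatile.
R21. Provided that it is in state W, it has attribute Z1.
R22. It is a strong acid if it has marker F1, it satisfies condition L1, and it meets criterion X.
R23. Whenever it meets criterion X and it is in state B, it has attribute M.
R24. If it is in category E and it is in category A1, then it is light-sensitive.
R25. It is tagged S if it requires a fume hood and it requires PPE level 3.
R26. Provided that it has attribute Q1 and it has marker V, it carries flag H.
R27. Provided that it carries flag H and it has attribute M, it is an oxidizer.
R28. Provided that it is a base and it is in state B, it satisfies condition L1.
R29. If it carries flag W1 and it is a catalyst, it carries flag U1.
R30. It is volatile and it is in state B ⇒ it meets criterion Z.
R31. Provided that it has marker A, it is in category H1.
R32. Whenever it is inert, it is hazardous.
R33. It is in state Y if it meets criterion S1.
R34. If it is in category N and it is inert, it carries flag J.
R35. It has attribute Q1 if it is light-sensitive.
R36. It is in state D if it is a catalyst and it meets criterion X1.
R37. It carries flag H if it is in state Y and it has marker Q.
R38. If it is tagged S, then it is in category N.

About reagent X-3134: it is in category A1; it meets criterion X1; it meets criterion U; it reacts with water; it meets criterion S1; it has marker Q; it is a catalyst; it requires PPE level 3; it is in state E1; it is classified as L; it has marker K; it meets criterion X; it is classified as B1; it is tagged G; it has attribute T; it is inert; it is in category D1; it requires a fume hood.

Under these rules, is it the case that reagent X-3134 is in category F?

Forward chaining from the given facts derives: is a base, is corrosive, is in category E, is stored cold, is in state W, has attribute Z1, is light-sensitive, is tagged S, is hazardous, is in state Y, has attribute Q1, is in state D, carries flag H, is in category N, has marker F1, carries flag W1, carries flag U1, carries flag J, is disposed as waste stream B, is neutralized first, has marker A, meets criterion C1, is in category H1, is tagged N1.
The only rule concluding "it is in category F" is R18, which needs "it meets criterion Z"; that is never established.

No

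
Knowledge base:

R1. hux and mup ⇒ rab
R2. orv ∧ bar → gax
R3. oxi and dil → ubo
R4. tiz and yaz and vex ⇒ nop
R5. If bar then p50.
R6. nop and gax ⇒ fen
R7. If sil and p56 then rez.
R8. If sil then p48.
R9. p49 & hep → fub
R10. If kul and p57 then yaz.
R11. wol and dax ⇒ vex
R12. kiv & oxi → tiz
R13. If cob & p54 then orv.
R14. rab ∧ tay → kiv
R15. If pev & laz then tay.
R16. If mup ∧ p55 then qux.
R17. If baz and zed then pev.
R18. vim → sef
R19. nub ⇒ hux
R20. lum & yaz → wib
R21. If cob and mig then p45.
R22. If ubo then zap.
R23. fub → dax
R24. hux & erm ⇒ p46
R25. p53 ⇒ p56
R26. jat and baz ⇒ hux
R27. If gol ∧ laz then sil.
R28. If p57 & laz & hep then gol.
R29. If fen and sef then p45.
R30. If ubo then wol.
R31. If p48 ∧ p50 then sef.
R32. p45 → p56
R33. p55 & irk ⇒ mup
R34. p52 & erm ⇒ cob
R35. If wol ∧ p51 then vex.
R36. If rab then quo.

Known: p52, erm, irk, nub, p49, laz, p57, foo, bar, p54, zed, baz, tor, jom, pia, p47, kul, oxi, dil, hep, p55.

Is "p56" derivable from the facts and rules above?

ubo  (by R3: oxi, dil)
p50  (by R5: bar)
fub  (by R9: p49, hep)
yaz  (by R10: kul, p57)
pev  (by R17: baz, zed)
hux  (by R19: nub)
dax  (by R23: fub)
gol  (by R28: p57, laz, hep)
wol  (by R30: ubo)
mup  (by R33: p55, irk)
cob  (by R34: p52, erm)
rab  (by R1: hux, mup)
vex  (by R11: wol, dax)
orv  (by R13: cob, p54)
tay  (by R15: pev, laz)
sil  (by R27: gol, laz)
gax  (by R2: orv, bar)
p48  (by R8: sil)
kiv  (by R14: rab, tay)
sef  (by R31: p48, p50)
tiz  (by R12: kiv, oxi)
nop  (by R4: tiz, yaz, vex)
fen  (by R6: nop, gax)
p45  (by R29: fen, sef)
p56  (by R32: p45)

Yes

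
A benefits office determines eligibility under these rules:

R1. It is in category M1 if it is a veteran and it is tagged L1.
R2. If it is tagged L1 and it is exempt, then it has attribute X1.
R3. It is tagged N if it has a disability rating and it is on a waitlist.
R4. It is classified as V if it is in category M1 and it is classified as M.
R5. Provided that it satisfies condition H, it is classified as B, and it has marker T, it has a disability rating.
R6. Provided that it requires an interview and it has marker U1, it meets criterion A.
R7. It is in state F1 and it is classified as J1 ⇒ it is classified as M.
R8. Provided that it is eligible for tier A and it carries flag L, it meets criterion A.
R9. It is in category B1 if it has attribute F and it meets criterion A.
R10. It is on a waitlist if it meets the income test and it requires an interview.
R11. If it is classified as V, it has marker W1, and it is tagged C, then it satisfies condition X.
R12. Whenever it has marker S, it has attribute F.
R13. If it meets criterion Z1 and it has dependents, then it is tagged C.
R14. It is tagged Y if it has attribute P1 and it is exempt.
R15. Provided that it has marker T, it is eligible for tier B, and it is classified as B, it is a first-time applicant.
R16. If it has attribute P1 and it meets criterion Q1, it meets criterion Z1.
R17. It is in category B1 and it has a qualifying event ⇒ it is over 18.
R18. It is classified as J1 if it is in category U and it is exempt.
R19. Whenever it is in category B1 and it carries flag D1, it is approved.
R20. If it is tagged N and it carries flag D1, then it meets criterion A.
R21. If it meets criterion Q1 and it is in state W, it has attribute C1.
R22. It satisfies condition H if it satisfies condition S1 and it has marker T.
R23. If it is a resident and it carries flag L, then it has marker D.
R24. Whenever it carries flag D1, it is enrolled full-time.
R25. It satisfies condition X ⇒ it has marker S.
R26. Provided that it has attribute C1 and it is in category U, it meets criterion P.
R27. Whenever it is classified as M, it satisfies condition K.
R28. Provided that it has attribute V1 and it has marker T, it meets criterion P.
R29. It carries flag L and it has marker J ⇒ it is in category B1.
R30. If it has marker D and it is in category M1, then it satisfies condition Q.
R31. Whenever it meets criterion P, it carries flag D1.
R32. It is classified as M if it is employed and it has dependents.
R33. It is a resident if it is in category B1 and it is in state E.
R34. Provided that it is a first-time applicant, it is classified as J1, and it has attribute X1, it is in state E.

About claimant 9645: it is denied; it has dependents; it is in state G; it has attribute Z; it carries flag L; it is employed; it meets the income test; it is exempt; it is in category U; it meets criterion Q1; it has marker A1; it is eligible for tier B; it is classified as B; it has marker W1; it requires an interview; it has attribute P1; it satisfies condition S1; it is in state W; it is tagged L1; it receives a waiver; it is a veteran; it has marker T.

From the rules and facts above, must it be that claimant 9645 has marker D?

Yes

By R1 (it is a veteran, it is tagged L1): it is in category M1.
By R2 (it is tagged L1, it is exempt): it has attribute X1.
By R10 (it meets the income test, it requires an interview): it is on a waitlist.
By R15 (it has marker T, it is eligible for tier B, it is classified as B): it is a first-time applicant.
By R16 (it has attribute P1, it meets criterion Q1): it meets criterion Z1.
By R18 (it is in category U, it is exempt): it is classified as J1.
By R21 (it meets criterion Q1, it is in state W): it has attribute C1.
By R22 (it satisfies condition S1, it has marker T): it satisfies condition H.
By R26 (it has attribute C1, it is in category U): it meets criterion P.
By R31 (it meets criterion P): it carries flag D1.
By R32 (it is employed, it has dependents): it is classified as M.
By R34 (it is a first-time applicant, it is classified as J1, it has attribute X1): it is in state E.
By R4 (it is in category M1, it is classified as M): it is classified as V.
By R5 (it satisfies condition H, it is classified as B, it has marker T): it has a disability rating.
By R13 (it meets criterion Z1, it has dependents): it is tagged C.
By R3 (it has a disability rating, it is on a waitlist): it is tagged N.
By R11 (it is classified as V, it has marker W1, it is tagged C): it satisfies condition X.
By R20 (it is tagged N, it carries flag D1): it meets criterion A.
By R25 (it satisfies condition X): it has marker S.
By R12 (it has marker S): it has attribute F.
By R9 (it has attribute F, it meets criterion A): it is in category B1.
By R33 (it is in category B1, it is in state E): it is a resident.
By R23 (it is a resident, it carries flag L): it has marker D.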